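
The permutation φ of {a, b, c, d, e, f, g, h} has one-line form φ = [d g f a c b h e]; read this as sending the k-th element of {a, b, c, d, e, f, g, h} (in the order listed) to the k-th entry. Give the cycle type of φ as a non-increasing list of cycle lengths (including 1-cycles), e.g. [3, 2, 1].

[6, 2]

The disjoint cycles are (a, d)(b, g, h, e, c, f), with lengths 6, 2 in non-increasing order.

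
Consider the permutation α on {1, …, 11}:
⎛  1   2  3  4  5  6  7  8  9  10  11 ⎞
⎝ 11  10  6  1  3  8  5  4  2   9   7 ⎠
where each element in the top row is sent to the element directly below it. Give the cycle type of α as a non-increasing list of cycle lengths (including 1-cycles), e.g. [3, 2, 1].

The disjoint cycles are (1 11 7 5 3 6 8 4)(2 10 9), with lengths 8, 3 in non-increasing order.

[8, 3]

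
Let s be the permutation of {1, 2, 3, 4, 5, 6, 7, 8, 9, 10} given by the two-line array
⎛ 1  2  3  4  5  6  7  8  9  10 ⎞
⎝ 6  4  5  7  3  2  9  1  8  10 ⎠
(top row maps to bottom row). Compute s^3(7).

1

Tracing 7 → 9 → … returns to 7 after 7 steps, so 7 lies in a 7-cycle (1 6 2 4 7 9 8).
Advancing 3 steps from 7: 7 → 9 → 8 → 1.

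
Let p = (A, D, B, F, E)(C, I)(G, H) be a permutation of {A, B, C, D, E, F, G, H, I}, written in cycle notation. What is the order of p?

10

The disjoint cycles have lengths 5, 2, 2.
The order is lcm(5, 2, 2) = 10.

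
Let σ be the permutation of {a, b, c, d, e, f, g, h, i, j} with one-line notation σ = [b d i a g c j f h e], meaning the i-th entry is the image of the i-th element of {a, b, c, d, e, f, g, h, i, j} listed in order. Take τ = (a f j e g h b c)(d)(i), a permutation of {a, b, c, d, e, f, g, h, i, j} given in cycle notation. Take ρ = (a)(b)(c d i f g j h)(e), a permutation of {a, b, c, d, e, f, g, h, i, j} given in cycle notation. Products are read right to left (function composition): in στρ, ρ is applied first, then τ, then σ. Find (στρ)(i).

Apply the permutations in order: ρ(i) = f, then τ(f) = j, then σ(j) = e. So (στρ)(i) = e.

e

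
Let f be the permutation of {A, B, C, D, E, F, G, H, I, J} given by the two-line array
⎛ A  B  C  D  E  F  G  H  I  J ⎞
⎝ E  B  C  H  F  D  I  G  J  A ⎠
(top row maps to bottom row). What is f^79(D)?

Tracing D → H → … returns to D after 8 steps, so D lies in an 8-cycle (A, E, F, D, H, G, I, J).
Powers repeat with period 8 on this cycle, and 79 mod 8 = 7, so f^79(D) = f^7(D).
Advancing 7 steps from D: D → H → G → I → J → A → E → F.

F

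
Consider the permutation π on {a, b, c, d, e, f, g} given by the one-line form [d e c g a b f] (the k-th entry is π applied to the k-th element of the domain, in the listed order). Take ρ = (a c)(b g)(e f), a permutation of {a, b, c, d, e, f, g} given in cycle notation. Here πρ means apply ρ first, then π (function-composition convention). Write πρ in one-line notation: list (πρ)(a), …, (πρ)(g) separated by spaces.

(πρ)(x) = π(ρ(x)). Computing each image: π(ρ(a)) = π(c) = c, π(ρ(b)) = π(g) = f, π(ρ(c)) = π(a) = d, π(ρ(d)) = π(d) = g, π(ρ(e)) = π(f) = b, π(ρ(f)) = π(e) = a, π(ρ(g)) = π(b) = e.
Hence πρ = [c f d g b a e].

c f d g b a e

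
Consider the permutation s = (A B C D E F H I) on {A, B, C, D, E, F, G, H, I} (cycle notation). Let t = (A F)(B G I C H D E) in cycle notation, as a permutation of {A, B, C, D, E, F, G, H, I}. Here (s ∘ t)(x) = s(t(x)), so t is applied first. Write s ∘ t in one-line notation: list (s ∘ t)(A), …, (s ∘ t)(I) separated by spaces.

H G I F C B A E D

(s ∘ t)(x) = s(t(x)). Computing each image: s(t(A)) = s(F) = H, s(t(B)) = s(G) = G, s(t(C)) = s(H) = I, s(t(D)) = s(E) = F, s(t(E)) = s(B) = C, s(t(F)) = s(A) = B, s(t(G)) = s(I) = A, s(t(H)) = s(D) = E, s(t(I)) = s(C) = D.
Hence s ∘ t = [H G I F C B A E D].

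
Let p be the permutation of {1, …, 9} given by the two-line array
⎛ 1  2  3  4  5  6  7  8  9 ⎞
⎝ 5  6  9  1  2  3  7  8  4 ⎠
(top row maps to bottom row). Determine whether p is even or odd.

In disjoint-cycle form the cycle lengths are 7, 1, 1.
A cycle is odd iff its length is even; p has 0 even-length cycles, so sgn(p) = (−1)^0 and p is even.

even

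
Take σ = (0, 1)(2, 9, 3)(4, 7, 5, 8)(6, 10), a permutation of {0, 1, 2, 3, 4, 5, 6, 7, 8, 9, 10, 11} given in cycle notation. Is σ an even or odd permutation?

odd

The cycle lengths are 4, 3, 2, 2, 1.
A cycle of length ℓ contributes ℓ−1 transpositions, so σ is a product of 3 + 2 + 1 + 1 = 7 transpositions — odd.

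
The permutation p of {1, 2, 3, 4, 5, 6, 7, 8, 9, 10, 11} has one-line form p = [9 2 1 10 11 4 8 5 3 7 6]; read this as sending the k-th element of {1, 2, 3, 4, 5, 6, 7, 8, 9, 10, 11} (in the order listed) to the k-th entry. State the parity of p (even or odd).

In disjoint-cycle form the cycle lengths are 7, 3, 1.
A cycle is odd iff its length is even; p has 0 even-length cycles, so sgn(p) = (−1)^0 and p is even.

even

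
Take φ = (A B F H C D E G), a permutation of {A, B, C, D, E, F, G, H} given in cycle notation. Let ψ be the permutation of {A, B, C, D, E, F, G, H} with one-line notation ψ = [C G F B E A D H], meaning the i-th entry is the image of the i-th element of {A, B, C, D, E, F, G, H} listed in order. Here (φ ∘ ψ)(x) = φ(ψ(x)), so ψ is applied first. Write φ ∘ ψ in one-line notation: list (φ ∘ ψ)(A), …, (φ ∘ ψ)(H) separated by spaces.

(φ ∘ ψ)(x) = φ(ψ(x)). Computing each image: φ(ψ(A)) = φ(C) = D, φ(ψ(B)) = φ(G) = A, φ(ψ(C)) = φ(F) = H, φ(ψ(D)) = φ(B) = F, φ(ψ(E)) = φ(E) = G, φ(ψ(F)) = φ(A) = B, φ(ψ(G)) = φ(D) = E, φ(ψ(H)) = φ(H) = C.
Hence φ ∘ ψ = [D A H F G B E C].

D A H F G B E C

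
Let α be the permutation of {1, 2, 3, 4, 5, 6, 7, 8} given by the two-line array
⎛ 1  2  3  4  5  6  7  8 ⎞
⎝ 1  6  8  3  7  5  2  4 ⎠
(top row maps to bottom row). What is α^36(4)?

4

Tracing 4 → 3 → … returns to 4 after 3 steps, so 4 lies in a 3-cycle (3 8 4).
On a 3-cycle, α^3 is the identity, so α^36 = α^0 there (36 ≡ 0 mod 3).
So α^36(4) = 4.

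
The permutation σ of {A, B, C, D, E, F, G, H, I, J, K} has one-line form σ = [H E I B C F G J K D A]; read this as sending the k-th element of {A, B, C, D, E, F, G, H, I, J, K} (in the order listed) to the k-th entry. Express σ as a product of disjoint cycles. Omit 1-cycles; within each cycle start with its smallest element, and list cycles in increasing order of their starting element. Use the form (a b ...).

(A H J D B E C I K)

Start at A and follow images: A → H → J → D → B → E → C → I → K → A, giving the cycle (A H J D B E C I K).
Continuing from each remaining unvisited element yields (A H J D B E C I K).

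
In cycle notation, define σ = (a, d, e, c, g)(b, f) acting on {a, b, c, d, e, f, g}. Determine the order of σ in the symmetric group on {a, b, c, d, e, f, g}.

The cycle type of σ is (5, 2).
The order of σ is the least common multiple of its cycle lengths: lcm(5, 2) = 10.

10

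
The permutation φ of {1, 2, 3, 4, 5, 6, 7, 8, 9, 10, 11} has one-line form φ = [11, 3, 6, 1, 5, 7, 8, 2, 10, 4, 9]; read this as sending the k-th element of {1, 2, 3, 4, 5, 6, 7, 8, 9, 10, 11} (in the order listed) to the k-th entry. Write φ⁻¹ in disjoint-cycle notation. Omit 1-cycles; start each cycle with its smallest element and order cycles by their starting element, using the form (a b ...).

The cycle decomposition of φ is (1 11 9 10 4)(2 3 6 7 8).
The inverse reverses every cycle; in canonical form, φ⁻¹ = (1 4 10 9 11)(2 8 7 6 3).

(1 4 10 9 11)(2 8 7 6 3)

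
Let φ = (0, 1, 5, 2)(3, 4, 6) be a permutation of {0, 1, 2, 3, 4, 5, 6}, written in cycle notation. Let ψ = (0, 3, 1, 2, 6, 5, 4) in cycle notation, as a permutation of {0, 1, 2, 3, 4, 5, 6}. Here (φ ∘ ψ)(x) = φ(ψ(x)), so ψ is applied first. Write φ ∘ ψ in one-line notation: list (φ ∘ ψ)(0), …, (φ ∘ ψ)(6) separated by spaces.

Chase each element through ψ then φ: 0 → 3 → 4; 1 → 2 → 0; 2 → 6 → 3; 3 → 1 → 5; 4 → 0 → 1; 5 → 4 → 6; 6 → 5 → 2.
So φ ∘ ψ in one-line form is 4 0 3 5 1 6 2.

4 0 3 5 1 6 2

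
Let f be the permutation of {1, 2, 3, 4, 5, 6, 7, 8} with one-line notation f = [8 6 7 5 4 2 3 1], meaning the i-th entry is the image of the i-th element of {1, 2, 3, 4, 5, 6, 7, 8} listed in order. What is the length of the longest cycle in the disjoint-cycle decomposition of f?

2

Decomposing into disjoint cycles gives (1 8)(2 6)(3 7)(4 5); the longest has length 2.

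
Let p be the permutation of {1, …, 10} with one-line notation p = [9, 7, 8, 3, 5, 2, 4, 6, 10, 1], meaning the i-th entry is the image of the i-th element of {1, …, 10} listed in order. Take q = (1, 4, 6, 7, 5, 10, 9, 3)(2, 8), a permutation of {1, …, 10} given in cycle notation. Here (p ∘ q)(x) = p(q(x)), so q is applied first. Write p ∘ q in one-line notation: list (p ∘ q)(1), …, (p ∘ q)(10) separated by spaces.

3 6 9 2 1 4 5 7 8 10

For each element, apply q then p: 1 → 4 → 3; 2 → 8 → 6; 3 → 1 → 9; 4 → 6 → 2; 5 → 10 → 1; 6 → 7 → 4; 7 → 5 → 5; 8 → 2 → 7; 9 → 3 → 8; 10 → 9 → 10.
So p ∘ q in one-line form is 3 6 9 2 1 4 5 7 8 10.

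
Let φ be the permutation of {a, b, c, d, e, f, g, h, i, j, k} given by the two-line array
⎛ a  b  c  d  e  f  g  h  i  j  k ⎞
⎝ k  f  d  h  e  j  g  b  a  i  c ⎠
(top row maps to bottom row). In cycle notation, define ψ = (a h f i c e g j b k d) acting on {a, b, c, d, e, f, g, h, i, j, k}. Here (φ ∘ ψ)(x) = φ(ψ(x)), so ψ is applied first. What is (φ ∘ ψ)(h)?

ψ(h) = f, then φ(f) = j; composing gives (φ ∘ ψ)(h) = j.

j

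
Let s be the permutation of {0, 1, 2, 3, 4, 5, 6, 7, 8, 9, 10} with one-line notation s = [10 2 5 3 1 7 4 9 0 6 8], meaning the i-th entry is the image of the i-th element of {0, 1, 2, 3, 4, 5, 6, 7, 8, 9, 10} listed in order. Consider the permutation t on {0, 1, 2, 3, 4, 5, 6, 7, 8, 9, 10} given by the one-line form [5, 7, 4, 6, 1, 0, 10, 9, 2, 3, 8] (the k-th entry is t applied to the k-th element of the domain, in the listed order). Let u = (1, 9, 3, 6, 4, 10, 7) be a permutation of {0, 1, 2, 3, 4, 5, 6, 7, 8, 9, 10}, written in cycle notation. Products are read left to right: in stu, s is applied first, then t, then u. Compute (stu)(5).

3

Apply the permutations in order: s(5) = 7, then t(7) = 9, then u(9) = 3. So (stu)(5) = 3.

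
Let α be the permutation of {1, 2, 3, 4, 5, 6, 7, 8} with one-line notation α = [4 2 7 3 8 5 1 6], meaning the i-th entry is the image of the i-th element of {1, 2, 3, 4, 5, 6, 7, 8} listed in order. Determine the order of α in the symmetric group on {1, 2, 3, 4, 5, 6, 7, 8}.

Writing α as disjoint cycles, the cycle lengths are 4, 3, 1.
The order is lcm(4, 3) = 12.

12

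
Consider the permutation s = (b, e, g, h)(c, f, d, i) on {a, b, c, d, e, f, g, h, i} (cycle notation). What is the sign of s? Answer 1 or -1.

The cycle lengths are 4, 4, 1.
A cycle of length ℓ contributes ℓ−1 transpositions, so s is a product of 3 + 3 = 6 transpositions — even.

1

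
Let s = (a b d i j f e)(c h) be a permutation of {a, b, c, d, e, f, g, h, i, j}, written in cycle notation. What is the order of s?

14

The cycle type of s is (7, 2, 1).
The order is lcm(7, 2) = 14.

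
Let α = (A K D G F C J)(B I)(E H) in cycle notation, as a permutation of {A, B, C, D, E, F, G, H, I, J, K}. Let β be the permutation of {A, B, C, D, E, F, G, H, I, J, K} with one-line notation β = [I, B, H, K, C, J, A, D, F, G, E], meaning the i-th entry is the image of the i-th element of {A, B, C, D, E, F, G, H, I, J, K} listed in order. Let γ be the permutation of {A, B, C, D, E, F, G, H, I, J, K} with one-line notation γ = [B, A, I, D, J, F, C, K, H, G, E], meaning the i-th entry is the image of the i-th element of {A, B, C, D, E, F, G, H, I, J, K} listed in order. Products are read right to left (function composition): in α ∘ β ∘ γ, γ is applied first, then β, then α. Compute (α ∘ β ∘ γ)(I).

Apply the permutations in order: γ(I) = H, then β(H) = D, then α(D) = G. So (α ∘ β ∘ γ)(I) = G.

G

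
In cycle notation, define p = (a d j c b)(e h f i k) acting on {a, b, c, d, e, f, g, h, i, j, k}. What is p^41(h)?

f

h lies in the 5-cycle (e h f i k).
Powers repeat with period 5 on this cycle, and 41 mod 5 = 1, so p^41(h) = p^1(h).
Advancing 1 step from h: h → f.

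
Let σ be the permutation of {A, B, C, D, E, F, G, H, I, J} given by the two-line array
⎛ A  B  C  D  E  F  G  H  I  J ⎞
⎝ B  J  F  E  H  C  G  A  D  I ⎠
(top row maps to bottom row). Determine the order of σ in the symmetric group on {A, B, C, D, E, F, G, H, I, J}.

The disjoint-cycle form of σ has cycle lengths 7, 2, 1.
The order is lcm(7, 2) = 14.

14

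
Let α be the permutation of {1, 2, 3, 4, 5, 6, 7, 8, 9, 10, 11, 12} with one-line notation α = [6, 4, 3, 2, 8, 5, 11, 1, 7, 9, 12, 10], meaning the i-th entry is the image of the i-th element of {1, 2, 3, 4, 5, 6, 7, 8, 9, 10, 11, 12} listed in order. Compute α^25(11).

Tracing 11 → 12 → … returns to 11 after 5 steps, so 11 lies in a 5-cycle (7 11 12 10 9).
Since the cycle has length 5, α^25 acts on it the same as α^0 (25 mod 5 = 0).
So α^25(11) = 11.

11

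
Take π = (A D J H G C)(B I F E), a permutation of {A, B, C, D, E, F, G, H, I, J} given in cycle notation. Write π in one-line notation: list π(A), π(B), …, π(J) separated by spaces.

D I A J B E C G F H

Image by image: A↦D, B↦I, C↦A, D↦J, E↦B, F↦E, G↦C, H↦G, I↦F, J↦H.
So the one-line form is D I A J B E C G F H.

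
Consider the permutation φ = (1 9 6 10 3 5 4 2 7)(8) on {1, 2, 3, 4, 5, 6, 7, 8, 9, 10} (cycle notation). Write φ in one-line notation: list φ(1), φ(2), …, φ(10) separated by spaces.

Each element maps to the next entry in its cycle (wrapping to the front): 1↦9, 2↦7, 3↦5, 4↦2, 5↦4, 6↦10, 7↦1, 8↦8, 9↦6, 10↦3.
Listing these in domain order gives 9 7 5 2 4 10 1 8 6 3.

9 7 5 2 4 10 1 8 6 3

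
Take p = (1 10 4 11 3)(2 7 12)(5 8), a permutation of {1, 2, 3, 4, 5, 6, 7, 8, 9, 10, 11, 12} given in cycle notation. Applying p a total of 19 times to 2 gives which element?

7

2 lies in the 3-cycle (2 7 12).
On a 3-cycle, p^3 is the identity, so p^19 = p^1 there (19 ≡ 1 mod 3).
Advancing 1 step from 2: 2 → 7.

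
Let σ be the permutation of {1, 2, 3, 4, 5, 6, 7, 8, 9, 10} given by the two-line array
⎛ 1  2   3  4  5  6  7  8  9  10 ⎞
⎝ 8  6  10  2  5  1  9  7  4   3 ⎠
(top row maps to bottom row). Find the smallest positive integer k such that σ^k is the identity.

Decomposing into disjoint cycles gives cycle lengths 7, 2, 1.
Since disjoint cycles commute, ord(σ) = lcm(7, 2) = 14.

14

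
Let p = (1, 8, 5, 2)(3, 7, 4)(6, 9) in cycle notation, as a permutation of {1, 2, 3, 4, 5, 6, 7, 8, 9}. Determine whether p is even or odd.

The cycle lengths are 4, 3, 2.
A cycle is odd iff its length is even; p has 2 even-length cycles, so sgn(p) = (−1)^2 and p is even.

even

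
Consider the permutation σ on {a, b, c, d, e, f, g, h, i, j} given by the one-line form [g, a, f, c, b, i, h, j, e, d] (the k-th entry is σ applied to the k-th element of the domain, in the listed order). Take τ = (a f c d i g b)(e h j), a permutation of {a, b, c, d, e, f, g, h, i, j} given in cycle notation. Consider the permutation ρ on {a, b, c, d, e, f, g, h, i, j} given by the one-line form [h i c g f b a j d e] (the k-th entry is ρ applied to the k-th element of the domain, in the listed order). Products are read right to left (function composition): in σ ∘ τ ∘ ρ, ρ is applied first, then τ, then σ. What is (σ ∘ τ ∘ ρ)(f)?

g

(σ ∘ τ ∘ ρ)(f) = σ(τ(ρ(f))). ρ(f) = b, then τ(b) = a, then σ(a) = g, so the result is g.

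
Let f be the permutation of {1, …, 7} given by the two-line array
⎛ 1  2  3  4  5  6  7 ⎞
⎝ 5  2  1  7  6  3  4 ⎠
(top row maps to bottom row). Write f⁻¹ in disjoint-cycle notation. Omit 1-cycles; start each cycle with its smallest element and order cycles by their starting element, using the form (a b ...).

First write f in disjoint cycles: (1 5 6 3)(4 7).
Reversing each cycle (and rotating so the smallest element leads) gives f⁻¹ = (1 3 6 5)(4 7).

(1 3 6 5)(4 7)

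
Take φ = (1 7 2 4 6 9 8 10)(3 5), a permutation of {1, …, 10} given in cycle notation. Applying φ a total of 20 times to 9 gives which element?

7

9 lies in the 8-cycle (1 7 2 4 6 9 8 10).
Since the cycle has length 8, φ^20 acts on it the same as φ^4 (20 mod 8 = 4).
Advancing 4 steps from 9: 9 → 8 → 10 → 1 → 7.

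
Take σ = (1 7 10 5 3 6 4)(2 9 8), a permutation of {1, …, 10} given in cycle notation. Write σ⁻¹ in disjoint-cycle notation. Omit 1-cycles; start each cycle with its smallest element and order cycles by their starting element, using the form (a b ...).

Inverting a permutation written in cycle notation just reverses the order within every cycle.
After reversing and putting each cycle's least element first, σ⁻¹ = (1 4 6 3 5 10 7)(2 8 9).

(1 4 6 3 5 10 7)(2 8 9)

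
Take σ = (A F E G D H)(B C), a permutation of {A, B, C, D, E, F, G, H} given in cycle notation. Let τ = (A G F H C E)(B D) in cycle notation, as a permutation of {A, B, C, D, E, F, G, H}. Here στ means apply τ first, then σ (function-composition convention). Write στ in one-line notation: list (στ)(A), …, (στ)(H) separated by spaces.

D H G C F A E B

(στ)(x) = σ(τ(x)). Computing each image: σ(τ(A)) = σ(G) = D, σ(τ(B)) = σ(D) = H, σ(τ(C)) = σ(E) = G, σ(τ(D)) = σ(B) = C, σ(τ(E)) = σ(A) = F, σ(τ(F)) = σ(H) = A, σ(τ(G)) = σ(F) = E, σ(τ(H)) = σ(C) = B.
Hence στ = [D H G C F A E B].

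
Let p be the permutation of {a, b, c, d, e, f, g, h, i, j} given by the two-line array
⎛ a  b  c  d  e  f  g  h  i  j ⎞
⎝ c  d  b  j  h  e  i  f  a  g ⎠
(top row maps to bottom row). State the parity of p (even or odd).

even

In disjoint-cycle form the cycle lengths are 7, 3.
A cycle of length ℓ contributes ℓ−1 transpositions, so p is a product of 6 + 2 = 8 transpositions — even.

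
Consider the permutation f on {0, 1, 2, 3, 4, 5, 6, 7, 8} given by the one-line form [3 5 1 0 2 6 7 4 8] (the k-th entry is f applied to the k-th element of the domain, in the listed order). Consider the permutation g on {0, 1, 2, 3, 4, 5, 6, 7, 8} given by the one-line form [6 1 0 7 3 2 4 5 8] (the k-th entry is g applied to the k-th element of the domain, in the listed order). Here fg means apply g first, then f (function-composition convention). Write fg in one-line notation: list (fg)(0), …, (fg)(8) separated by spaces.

7 5 3 4 0 1 2 6 8

For each element, apply g then f: 0 → 6 → 7; 1 → 1 → 5; 2 → 0 → 3; 3 → 7 → 4; 4 → 3 → 0; 5 → 2 → 1; 6 → 4 → 2; 7 → 5 → 6; 8 → 8 → 8.
Collecting the images, fg = [7 5 3 4 0 1 2 6 8].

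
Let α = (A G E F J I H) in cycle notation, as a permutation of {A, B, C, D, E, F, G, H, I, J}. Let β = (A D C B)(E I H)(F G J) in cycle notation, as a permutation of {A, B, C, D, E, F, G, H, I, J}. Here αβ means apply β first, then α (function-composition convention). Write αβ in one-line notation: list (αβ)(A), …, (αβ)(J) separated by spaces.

Chase each element through β then α: A → D → D; B → A → G; C → B → B; D → C → C; E → I → H; F → G → E; G → J → I; H → E → F; I → H → A; J → F → J.
So αβ in one-line form is D G B C H E I F A J.

D G B C H E I F A J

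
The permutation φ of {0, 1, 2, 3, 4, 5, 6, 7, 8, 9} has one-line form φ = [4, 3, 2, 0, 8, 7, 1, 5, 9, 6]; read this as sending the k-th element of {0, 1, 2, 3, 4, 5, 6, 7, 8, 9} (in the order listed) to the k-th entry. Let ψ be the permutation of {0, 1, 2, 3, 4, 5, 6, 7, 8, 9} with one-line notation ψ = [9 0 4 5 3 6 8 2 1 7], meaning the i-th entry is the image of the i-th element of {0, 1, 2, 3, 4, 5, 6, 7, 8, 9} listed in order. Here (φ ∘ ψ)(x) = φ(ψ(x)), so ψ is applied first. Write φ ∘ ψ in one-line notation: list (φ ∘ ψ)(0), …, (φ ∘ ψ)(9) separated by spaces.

6 4 8 7 0 1 9 2 3 5

(φ ∘ ψ)(x) = φ(ψ(x)). Computing each image: φ(ψ(0)) = φ(9) = 6, φ(ψ(1)) = φ(0) = 4, φ(ψ(2)) = φ(4) = 8, φ(ψ(3)) = φ(5) = 7, φ(ψ(4)) = φ(3) = 0, φ(ψ(5)) = φ(6) = 1, φ(ψ(6)) = φ(8) = 9, φ(ψ(7)) = φ(2) = 2, φ(ψ(8)) = φ(1) = 3, φ(ψ(9)) = φ(7) = 5.
Hence φ ∘ ψ = [6 4 8 7 0 1 9 2 3 5].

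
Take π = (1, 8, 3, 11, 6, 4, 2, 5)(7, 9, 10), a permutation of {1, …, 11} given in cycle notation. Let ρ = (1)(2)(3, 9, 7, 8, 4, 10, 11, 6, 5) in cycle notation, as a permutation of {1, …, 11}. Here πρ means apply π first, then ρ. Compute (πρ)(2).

π(2) = 5, then ρ(5) = 3; composing gives (πρ)(2) = 3.

3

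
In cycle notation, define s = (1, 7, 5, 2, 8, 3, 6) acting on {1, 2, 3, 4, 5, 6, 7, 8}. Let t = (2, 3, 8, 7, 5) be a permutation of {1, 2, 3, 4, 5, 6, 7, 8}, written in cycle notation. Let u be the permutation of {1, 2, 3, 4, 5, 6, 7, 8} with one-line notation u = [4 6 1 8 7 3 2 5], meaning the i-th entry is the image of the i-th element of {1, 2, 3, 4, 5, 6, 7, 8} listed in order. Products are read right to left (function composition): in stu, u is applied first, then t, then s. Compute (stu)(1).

(stu)(1) = s(t(u(1))). u(1) = 4, then t(4) = 4, then s(4) = 4, so the result is 4.

4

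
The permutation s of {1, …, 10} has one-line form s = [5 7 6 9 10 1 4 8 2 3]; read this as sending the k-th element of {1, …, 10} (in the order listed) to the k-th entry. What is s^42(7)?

Tracing 7 → 4 → … returns to 7 after 4 steps, so 7 lies in a 4-cycle (2, 7, 4, 9).
Powers repeat with period 4 on this cycle, and 42 mod 4 = 2, so s^42(7) = s^2(7).
Advancing 2 steps from 7: 7 → 4 → 9.

9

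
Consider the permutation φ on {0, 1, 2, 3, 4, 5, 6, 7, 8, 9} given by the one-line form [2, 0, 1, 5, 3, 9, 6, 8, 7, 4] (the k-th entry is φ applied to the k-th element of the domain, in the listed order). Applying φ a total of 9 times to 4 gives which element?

Tracing 4 → 3 → … returns to 4 after 4 steps, so 4 lies in a 4-cycle (3, 5, 9, 4).
Powers repeat with period 4 on this cycle, and 9 mod 4 = 1, so φ^9(4) = φ^1(4).
Stepping 1 place around the cycle: 4 → 3.

3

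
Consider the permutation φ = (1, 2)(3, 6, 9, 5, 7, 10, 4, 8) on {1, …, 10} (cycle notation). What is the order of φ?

8

The disjoint cycles have lengths 8, 2.
Since disjoint cycles commute, ord(φ) = lcm(8, 2) = 8.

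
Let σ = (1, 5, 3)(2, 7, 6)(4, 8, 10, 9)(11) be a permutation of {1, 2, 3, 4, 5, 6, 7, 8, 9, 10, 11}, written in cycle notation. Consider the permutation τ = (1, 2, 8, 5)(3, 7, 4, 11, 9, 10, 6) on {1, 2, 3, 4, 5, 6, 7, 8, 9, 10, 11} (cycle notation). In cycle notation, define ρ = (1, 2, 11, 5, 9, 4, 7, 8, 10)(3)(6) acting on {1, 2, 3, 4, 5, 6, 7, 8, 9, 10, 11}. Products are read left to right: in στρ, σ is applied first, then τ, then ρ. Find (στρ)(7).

(στρ)(7) = ρ(τ(σ(7))). σ(7) = 6, then τ(6) = 3, then ρ(3) = 3, so the result is 3.

3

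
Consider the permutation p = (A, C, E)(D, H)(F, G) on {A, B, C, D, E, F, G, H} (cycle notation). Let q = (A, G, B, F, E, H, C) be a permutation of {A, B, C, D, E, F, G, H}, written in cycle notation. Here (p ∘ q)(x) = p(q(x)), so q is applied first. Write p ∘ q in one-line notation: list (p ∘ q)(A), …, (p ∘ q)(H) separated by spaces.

(p ∘ q)(x) = p(q(x)). Computing each image: p(q(A)) = p(G) = F, p(q(B)) = p(F) = G, p(q(C)) = p(A) = C, p(q(D)) = p(D) = H, p(q(E)) = p(H) = D, p(q(F)) = p(E) = A, p(q(G)) = p(B) = B, p(q(H)) = p(C) = E.
Hence p ∘ q = [F G C H D A B E].

F G C H D A B E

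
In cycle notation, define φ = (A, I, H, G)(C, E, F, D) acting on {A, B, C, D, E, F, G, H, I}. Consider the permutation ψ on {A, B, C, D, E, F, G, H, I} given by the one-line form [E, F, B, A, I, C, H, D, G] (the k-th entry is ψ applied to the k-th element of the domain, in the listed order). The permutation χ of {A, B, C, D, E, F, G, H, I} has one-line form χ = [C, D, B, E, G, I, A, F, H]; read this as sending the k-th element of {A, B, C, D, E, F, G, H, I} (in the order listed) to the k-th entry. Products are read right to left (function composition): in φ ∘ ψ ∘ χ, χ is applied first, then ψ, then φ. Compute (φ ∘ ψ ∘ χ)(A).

B

Chase A: χ(A) = C; ψ(C) = B; φ(B) = B. Hence (φ ∘ ψ ∘ χ)(A) = B.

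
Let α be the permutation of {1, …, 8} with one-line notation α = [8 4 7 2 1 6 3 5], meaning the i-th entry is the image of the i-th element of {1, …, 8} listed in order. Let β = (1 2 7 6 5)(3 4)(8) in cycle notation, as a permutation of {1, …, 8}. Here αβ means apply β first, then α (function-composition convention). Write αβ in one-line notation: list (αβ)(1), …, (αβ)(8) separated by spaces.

4 3 2 7 8 1 6 5

Chase each element through β then α: 1 → 2 → 4; 2 → 7 → 3; 3 → 4 → 2; 4 → 3 → 7; 5 → 1 → 8; 6 → 5 → 1; 7 → 6 → 6; 8 → 8 → 5.
Collecting the images, αβ = [4 3 2 7 8 1 6 5].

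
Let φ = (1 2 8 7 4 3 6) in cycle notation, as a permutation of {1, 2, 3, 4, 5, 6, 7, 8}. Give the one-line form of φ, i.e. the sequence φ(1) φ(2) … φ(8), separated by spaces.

2 8 6 3 5 1 4 7

Each element maps to the next entry in its cycle (wrapping to the front): 1→2, 2→8, 3→6, 4→3, 5→5, 6→1, 7→4, 8→7.
Listing these in domain order gives 2 8 6 3 5 1 4 7.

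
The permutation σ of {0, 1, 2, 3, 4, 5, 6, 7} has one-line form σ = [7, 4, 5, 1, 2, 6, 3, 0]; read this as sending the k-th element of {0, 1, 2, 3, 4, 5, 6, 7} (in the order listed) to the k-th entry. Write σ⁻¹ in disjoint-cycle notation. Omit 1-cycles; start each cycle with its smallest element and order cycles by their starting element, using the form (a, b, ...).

First write σ in disjoint cycles: (0, 7)(1, 4, 2, 5, 6, 3).
Reversing each cycle (and rotating so the smallest element leads) gives σ⁻¹ = (0, 7)(1, 3, 6, 5, 2, 4).

(0, 7)(1, 3, 6, 5, 2, 4)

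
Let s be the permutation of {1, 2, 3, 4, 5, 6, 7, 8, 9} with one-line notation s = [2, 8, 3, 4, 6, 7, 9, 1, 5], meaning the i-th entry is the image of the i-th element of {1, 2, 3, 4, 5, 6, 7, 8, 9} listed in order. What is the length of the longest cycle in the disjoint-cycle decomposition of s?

4

Decomposing into disjoint cycles gives (1, 2, 8)(5, 6, 7, 9); the longest has length 4.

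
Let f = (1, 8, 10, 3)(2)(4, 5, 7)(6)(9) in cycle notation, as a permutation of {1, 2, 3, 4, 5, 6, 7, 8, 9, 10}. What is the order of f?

The cycle type of f is (4, 3, 1, 1, 1).
Since disjoint cycles commute, ord(f) = lcm(4, 3) = 12.

12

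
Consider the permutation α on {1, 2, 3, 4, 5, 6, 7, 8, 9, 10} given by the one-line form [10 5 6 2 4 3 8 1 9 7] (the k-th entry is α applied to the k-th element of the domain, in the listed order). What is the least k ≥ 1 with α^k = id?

Writing α as disjoint cycles, the cycle lengths are 4, 3, 2, 1.
Since disjoint cycles commute, ord(α) = lcm(4, 3, 2) = 12.

12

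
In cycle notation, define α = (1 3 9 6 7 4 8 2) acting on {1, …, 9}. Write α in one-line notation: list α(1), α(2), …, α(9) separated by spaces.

3 1 9 8 5 7 4 2 6

Image by image: 1↦3, 2↦1, 3↦9, 4↦8, 5↦5, 6↦7, 7↦4, 8↦2, 9↦6.
So the one-line form is 3 1 9 8 5 7 4 2 6.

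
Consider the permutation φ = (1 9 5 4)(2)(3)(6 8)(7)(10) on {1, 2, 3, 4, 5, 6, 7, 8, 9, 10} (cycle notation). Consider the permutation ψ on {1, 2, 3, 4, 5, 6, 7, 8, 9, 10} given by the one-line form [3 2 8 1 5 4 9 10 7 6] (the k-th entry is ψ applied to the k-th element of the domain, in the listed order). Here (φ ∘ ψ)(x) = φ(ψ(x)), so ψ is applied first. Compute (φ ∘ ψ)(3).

6

First apply ψ: ψ(3) = 8, then φ(8) = 6. Thus (φ ∘ ψ)(3) = 6.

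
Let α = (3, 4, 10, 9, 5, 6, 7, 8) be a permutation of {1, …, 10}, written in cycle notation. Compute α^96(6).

6

6 lies in the 8-cycle (3, 4, 10, 9, 5, 6, 7, 8).
Powers repeat with period 8 on this cycle, and 96 mod 8 = 0, so α^96(6) = α^0(6).
So α^96(6) = 6.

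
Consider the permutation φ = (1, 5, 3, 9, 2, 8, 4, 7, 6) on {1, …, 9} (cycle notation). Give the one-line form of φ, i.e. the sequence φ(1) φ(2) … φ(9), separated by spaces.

5 8 9 7 3 1 6 4 2

Image by image: 1→5, 2→8, 3→9, 4→7, 5→3, 6→1, 7→6, 8→4, 9→2.
So the one-line form is 5 8 9 7 3 1 6 4 2.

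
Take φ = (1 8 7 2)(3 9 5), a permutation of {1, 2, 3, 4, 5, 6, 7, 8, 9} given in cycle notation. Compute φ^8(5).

9

5 lies in the 3-cycle (3 9 5).
Since the cycle has length 3, φ^8 acts on it the same as φ^2 (8 mod 3 = 2).
Stepping 2 places around the cycle: 5 → 3 → 9.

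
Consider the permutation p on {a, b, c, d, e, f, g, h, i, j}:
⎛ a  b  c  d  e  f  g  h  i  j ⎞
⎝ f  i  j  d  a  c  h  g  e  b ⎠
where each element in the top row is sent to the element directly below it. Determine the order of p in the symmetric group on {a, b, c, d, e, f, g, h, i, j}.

14

Writing p as disjoint cycles, the cycle lengths are 7, 2, 1.
The order is lcm(7, 2) = 14.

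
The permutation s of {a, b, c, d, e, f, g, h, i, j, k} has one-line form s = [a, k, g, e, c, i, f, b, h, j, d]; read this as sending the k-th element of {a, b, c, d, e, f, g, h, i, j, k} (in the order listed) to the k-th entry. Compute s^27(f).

Tracing f → i → … returns to f after 9 steps, so f lies in a 9-cycle (b k d e c g f i h).
On a 9-cycle, s^9 is the identity, so s^27 = s^0 there (27 ≡ 0 mod 9).
So s^27(f) = f.

f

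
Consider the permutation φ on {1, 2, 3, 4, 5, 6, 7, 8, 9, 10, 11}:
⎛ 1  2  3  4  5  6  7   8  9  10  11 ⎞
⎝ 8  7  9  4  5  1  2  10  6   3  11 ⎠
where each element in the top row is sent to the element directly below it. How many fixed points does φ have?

3

The fixed points (elements with φ(x) = x) are {4, 5, 11}, so there are 3.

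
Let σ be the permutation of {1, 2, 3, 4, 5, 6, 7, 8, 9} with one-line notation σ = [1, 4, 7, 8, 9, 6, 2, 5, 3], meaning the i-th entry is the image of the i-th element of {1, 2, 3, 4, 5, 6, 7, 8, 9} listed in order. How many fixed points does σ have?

2

The fixed points (elements with σ(x) = x) are {1, 6}, so there are 2.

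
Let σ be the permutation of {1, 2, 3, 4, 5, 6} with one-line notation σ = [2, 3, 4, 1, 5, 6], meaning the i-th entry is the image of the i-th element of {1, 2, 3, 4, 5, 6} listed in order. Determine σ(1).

1 is element number 1 of the domain, and entry number 1 of the one-line form is 2, so σ(1) = 2.

2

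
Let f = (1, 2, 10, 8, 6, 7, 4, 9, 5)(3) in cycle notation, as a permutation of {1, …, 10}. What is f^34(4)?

6

4 lies in the 9-cycle (1, 2, 10, 8, 6, 7, 4, 9, 5).
On a 9-cycle, f^9 is the identity, so f^34 = f^7 there (34 ≡ 7 mod 9).
Stepping 7 places around the cycle: 4 → 9 → 5 → 1 → 2 → 10 → 8 → 6.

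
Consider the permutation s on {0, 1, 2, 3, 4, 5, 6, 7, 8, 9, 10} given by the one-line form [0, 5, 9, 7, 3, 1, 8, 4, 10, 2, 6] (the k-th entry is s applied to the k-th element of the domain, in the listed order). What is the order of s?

6

The disjoint-cycle form of s has cycle lengths 3, 3, 2, 2, 1.
Since disjoint cycles commute, ord(s) = lcm(3, 3, 2, 2) = 6.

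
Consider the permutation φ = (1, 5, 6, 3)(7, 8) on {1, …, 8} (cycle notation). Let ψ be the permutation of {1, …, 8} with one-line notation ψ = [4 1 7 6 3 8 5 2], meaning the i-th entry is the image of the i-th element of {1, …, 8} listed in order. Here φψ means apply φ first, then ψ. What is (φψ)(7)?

2

φ(7) = 8, then ψ(8) = 2; composing gives (φψ)(7) = 2.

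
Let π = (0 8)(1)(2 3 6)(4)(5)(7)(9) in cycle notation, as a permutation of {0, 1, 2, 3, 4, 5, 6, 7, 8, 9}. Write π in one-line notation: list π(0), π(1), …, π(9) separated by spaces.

8 1 3 6 4 5 2 7 0 9

Each element maps to the next entry in its cycle (wrapping to the front): 0↦8, 1↦1, 2↦3, 3↦6, 4↦4, 5↦5, 6↦2, 7↦7, 8↦0, 9↦9.
So the one-line form is 8 1 3 6 4 5 2 7 0 9.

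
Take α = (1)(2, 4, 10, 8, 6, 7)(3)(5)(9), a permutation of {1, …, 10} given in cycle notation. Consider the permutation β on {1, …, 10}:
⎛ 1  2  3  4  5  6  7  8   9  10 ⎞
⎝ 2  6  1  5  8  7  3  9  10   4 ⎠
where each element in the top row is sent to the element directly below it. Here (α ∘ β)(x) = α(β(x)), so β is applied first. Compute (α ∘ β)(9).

8

(α ∘ β)(9) = α(β(9)). β(9) = 10, then α(10) = 8. So (α ∘ β)(9) = 8.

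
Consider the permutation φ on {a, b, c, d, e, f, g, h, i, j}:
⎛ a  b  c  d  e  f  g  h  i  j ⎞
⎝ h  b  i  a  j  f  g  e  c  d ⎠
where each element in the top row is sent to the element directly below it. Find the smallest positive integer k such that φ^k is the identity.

10

The disjoint-cycle form of φ has cycle lengths 5, 2, 1, 1, 1.
The order is lcm(5, 2) = 10.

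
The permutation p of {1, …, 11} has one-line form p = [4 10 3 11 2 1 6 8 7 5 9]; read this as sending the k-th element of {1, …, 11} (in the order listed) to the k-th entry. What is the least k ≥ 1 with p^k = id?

The disjoint-cycle form of p has cycle lengths 6, 3, 1, 1.
The order is lcm(6, 3) = 6.

6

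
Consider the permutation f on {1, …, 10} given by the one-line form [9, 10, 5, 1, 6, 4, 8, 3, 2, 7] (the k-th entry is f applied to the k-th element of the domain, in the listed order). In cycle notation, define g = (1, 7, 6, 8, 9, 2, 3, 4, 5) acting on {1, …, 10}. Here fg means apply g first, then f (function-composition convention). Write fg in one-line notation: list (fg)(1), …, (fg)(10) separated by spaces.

8 5 1 6 9 3 4 2 10 7

(fg)(x) = f(g(x)). Computing each image: f(g(1)) = f(7) = 8, f(g(2)) = f(3) = 5, f(g(3)) = f(4) = 1, f(g(4)) = f(5) = 6, f(g(5)) = f(1) = 9, f(g(6)) = f(8) = 3, f(g(7)) = f(6) = 4, f(g(8)) = f(9) = 2, f(g(9)) = f(2) = 10, f(g(10)) = f(10) = 7.
Hence fg = [8 5 1 6 9 3 4 2 10 7].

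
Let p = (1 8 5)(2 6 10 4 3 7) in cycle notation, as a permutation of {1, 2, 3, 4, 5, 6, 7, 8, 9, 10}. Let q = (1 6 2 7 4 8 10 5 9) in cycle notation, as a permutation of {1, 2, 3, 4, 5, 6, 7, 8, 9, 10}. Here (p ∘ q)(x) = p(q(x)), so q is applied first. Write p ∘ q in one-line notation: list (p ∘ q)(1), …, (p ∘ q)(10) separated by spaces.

(p ∘ q)(x) = p(q(x)). Computing each image: p(q(1)) = p(6) = 10, p(q(2)) = p(7) = 2, p(q(3)) = p(3) = 7, p(q(4)) = p(8) = 5, p(q(5)) = p(9) = 9, p(q(6)) = p(2) = 6, p(q(7)) = p(4) = 3, p(q(8)) = p(10) = 4, p(q(9)) = p(1) = 8, p(q(10)) = p(5) = 1.
Hence p ∘ q = [10 2 7 5 9 6 3 4 8 1].

10 2 7 5 9 6 3 4 8 1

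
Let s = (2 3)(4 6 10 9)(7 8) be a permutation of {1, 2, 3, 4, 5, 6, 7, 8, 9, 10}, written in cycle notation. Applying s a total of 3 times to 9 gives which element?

10

9 lies in the 4-cycle (4 6 10 9).
Stepping 3 places around the cycle: 9 → 4 → 6 → 10.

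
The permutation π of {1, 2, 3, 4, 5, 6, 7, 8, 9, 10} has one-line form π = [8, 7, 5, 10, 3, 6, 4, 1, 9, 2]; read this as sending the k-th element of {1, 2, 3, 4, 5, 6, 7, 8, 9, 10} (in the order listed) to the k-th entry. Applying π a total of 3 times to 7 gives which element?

Tracing 7 → 4 → … returns to 7 after 4 steps, so 7 lies in a 4-cycle (2 7 4 10).
Advancing 3 steps from 7: 7 → 4 → 10 → 2.

2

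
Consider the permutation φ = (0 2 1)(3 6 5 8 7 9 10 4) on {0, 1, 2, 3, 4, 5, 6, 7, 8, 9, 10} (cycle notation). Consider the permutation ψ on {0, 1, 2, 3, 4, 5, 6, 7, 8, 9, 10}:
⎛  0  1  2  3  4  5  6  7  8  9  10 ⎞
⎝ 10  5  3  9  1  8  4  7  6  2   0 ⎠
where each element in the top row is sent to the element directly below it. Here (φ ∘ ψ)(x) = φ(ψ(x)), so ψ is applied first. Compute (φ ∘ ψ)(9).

First apply ψ: ψ(9) = 2, then φ(2) = 1. Thus (φ ∘ ψ)(9) = 1.

1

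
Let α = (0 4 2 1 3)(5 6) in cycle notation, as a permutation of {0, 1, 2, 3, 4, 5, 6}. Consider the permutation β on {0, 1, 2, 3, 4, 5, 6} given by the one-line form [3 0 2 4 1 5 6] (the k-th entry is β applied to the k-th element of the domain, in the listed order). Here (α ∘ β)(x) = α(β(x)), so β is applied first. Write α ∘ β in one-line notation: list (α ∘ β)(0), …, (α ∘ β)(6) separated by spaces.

For each element, apply β then α: 0 → 3 → 0; 1 → 0 → 4; 2 → 2 → 1; 3 → 4 → 2; 4 → 1 → 3; 5 → 5 → 6; 6 → 6 → 5.
Collecting the images, α ∘ β = [0 4 1 2 3 6 5].

0 4 1 2 3 6 5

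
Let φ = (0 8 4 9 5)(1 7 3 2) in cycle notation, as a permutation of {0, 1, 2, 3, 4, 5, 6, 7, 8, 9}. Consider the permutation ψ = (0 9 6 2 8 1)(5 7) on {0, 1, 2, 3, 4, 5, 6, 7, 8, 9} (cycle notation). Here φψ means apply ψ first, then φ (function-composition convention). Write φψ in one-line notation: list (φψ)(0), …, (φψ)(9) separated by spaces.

5 8 4 2 9 3 1 0 7 6

(φψ)(x) = φ(ψ(x)). Computing each image: φ(ψ(0)) = φ(9) = 5, φ(ψ(1)) = φ(0) = 8, φ(ψ(2)) = φ(8) = 4, φ(ψ(3)) = φ(3) = 2, φ(ψ(4)) = φ(4) = 9, φ(ψ(5)) = φ(7) = 3, φ(ψ(6)) = φ(2) = 1, φ(ψ(7)) = φ(5) = 0, φ(ψ(8)) = φ(1) = 7, φ(ψ(9)) = φ(6) = 6.
Hence φψ = [5 8 4 2 9 3 1 0 7 6].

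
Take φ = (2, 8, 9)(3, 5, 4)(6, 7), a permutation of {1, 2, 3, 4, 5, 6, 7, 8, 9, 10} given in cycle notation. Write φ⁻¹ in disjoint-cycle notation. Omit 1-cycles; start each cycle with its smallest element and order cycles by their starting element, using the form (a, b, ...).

The inverse reverses each cycle.
After reversing and putting each cycle's least element first, φ⁻¹ = (2, 9, 8)(3, 4, 5)(6, 7).

(2, 9, 8)(3, 4, 5)(6, 7)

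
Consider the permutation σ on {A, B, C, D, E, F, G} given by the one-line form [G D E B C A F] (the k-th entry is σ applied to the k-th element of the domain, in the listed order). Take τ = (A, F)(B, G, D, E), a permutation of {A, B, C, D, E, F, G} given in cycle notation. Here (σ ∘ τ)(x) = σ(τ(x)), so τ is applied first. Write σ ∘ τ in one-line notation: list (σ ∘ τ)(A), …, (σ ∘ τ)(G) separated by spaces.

Chase each element through τ then σ: A → F → A; B → G → F; C → C → E; D → E → C; E → B → D; F → A → G; G → D → B.
So σ ∘ τ in one-line form is A F E C D G B.

A F E C D G B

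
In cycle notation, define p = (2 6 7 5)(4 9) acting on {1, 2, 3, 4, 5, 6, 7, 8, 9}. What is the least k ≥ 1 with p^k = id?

The cycle type of p is (4, 2, 1, 1, 1).
The order is lcm(4, 2) = 4.

4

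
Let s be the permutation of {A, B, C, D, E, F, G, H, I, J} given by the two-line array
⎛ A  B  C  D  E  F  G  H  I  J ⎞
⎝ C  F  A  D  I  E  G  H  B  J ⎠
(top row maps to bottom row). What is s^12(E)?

E

Tracing E → I → … returns to E after 4 steps, so E lies in a 4-cycle (B, F, E, I).
On a 4-cycle, s^4 is the identity, so s^12 = s^0 there (12 ≡ 0 mod 4).
So s^12(E) = E.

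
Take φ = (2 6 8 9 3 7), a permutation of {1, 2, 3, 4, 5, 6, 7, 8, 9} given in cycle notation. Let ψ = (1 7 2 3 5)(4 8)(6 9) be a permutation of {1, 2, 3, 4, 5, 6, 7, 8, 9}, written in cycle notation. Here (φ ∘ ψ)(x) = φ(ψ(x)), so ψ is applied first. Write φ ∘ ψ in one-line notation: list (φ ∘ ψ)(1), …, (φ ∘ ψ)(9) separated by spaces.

2 7 5 9 1 3 6 4 8

(φ ∘ ψ)(x) = φ(ψ(x)). Computing each image: φ(ψ(1)) = φ(7) = 2, φ(ψ(2)) = φ(3) = 7, φ(ψ(3)) = φ(5) = 5, φ(ψ(4)) = φ(8) = 9, φ(ψ(5)) = φ(1) = 1, φ(ψ(6)) = φ(9) = 3, φ(ψ(7)) = φ(2) = 6, φ(ψ(8)) = φ(4) = 4, φ(ψ(9)) = φ(6) = 8.
Hence φ ∘ ψ = [2 7 5 9 1 3 6 4 8].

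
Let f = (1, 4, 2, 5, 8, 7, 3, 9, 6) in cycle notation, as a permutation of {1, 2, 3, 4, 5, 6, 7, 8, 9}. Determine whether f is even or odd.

even

The cycle lengths are 9.
A cycle of length ℓ contributes ℓ−1 transpositions, so f is a product of 8 transpositions — even.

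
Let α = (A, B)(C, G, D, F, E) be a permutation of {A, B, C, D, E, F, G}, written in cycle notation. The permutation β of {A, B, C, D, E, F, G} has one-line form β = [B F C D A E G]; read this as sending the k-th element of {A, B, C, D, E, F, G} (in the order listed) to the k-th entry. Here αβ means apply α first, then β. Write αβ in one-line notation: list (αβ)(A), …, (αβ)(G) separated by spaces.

F B G E C A D

(αβ)(x) = β(α(x)). Computing each image: β(α(A)) = β(B) = F, β(α(B)) = β(A) = B, β(α(C)) = β(G) = G, β(α(D)) = β(F) = E, β(α(E)) = β(C) = C, β(α(F)) = β(E) = A, β(α(G)) = β(D) = D.
Hence αβ = [F B G E C A D].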